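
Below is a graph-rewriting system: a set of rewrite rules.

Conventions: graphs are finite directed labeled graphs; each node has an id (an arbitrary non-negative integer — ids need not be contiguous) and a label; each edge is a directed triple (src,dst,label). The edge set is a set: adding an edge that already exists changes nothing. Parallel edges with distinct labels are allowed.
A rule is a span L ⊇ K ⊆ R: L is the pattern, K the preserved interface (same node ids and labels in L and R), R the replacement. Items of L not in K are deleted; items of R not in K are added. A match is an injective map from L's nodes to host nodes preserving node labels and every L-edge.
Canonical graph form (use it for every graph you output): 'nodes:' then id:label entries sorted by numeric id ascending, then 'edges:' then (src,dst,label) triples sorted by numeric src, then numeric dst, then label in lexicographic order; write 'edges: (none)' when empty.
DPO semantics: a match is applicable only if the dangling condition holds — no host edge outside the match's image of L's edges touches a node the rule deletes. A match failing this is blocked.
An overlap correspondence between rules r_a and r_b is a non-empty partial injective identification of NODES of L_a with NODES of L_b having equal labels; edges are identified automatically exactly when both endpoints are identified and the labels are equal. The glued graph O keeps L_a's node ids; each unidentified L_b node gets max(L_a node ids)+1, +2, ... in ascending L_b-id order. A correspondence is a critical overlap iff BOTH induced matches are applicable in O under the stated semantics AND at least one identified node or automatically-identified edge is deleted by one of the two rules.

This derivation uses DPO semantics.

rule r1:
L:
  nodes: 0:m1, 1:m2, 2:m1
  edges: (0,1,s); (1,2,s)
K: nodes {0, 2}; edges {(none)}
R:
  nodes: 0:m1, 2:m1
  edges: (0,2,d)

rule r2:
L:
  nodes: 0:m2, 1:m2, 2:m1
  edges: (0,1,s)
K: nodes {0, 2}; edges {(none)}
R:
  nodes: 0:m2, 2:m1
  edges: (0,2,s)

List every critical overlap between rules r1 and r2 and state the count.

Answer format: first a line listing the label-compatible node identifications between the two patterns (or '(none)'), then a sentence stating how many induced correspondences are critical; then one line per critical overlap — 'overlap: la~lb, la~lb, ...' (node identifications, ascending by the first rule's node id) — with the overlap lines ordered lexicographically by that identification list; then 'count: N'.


label-compatible node identifications between L(r1) and L(r2): 0~2, 1~0, 1~1, 2~2
0 of the induced correspondences are critical overlaps of r1 and r2.
count: 0


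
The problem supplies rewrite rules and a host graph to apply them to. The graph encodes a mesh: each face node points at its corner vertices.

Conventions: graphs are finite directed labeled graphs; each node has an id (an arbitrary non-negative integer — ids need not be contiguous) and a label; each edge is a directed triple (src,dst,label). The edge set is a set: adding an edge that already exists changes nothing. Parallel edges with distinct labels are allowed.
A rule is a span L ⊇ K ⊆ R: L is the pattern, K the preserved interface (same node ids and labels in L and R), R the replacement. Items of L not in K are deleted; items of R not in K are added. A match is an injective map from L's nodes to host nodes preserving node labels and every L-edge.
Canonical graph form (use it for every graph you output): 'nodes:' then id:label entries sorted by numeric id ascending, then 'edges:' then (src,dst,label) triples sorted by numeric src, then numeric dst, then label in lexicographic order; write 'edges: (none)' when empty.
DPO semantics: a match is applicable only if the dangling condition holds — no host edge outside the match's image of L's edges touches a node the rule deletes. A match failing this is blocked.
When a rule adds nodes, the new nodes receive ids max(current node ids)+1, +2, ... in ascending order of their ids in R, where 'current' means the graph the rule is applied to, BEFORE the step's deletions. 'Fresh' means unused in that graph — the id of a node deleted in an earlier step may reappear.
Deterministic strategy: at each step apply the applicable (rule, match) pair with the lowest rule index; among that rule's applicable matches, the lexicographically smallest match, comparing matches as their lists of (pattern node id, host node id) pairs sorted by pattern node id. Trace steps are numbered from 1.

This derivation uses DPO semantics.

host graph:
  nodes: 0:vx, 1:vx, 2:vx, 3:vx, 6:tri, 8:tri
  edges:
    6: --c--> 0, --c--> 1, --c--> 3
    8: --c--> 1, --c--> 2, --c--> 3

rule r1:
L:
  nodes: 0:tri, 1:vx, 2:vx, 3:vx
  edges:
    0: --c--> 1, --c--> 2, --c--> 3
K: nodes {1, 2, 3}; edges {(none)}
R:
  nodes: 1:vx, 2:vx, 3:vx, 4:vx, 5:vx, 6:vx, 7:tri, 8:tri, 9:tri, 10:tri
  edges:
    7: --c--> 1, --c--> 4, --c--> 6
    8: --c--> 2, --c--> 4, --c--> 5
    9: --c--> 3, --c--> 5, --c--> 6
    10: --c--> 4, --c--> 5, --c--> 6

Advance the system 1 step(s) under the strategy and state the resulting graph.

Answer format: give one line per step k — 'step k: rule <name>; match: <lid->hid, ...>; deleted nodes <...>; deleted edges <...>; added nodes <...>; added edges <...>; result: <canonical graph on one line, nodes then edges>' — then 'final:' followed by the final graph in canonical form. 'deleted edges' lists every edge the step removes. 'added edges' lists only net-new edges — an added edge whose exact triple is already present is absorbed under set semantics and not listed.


step 1: rule r1; match: 0->6, 1->0, 2->1, 3->3; deleted nodes 6; deleted edges (6,0,c); (6,1,c); (6,3,c); added nodes 9, 10, 11, 12, 13, 14, 15; added edges (12,0,c); (12,9,c); (12,11,c); (13,1,c); (13,9,c); (13,10,c); (14,3,c); (14,10,c); (14,11,c); (15,9,c); (15,10,c); (15,11,c); result: nodes: 0:vx, 1:vx, 2:vx, 3:vx, 8:tri, 9:vx, 10:vx, 11:vx, 12:tri, 13:tri, 14:tri, 15:tri edges: (8,1,c); (8,2,c); (8,3,c); (12,0,c); (12,9,c); (12,11,c); (13,1,c); (13,9,c); (13,10,c); (14,3,c); (14,10,c); (14,11,c); (15,9,c); (15,10,c); (15,11,c)
final:
nodes: 0:vx, 1:vx, 2:vx, 3:vx, 8:tri, 9:vx, 10:vx, 11:vx, 12:tri, 13:tri, 14:tri, 15:tri
edges: (8,1,c); (8,2,c); (8,3,c); (12,0,c); (12,9,c); (12,11,c); (13,1,c); (13,9,c); (13,10,c); (14,3,c); (14,10,c); (14,11,c); (15,9,c); (15,10,c); (15,11,c)


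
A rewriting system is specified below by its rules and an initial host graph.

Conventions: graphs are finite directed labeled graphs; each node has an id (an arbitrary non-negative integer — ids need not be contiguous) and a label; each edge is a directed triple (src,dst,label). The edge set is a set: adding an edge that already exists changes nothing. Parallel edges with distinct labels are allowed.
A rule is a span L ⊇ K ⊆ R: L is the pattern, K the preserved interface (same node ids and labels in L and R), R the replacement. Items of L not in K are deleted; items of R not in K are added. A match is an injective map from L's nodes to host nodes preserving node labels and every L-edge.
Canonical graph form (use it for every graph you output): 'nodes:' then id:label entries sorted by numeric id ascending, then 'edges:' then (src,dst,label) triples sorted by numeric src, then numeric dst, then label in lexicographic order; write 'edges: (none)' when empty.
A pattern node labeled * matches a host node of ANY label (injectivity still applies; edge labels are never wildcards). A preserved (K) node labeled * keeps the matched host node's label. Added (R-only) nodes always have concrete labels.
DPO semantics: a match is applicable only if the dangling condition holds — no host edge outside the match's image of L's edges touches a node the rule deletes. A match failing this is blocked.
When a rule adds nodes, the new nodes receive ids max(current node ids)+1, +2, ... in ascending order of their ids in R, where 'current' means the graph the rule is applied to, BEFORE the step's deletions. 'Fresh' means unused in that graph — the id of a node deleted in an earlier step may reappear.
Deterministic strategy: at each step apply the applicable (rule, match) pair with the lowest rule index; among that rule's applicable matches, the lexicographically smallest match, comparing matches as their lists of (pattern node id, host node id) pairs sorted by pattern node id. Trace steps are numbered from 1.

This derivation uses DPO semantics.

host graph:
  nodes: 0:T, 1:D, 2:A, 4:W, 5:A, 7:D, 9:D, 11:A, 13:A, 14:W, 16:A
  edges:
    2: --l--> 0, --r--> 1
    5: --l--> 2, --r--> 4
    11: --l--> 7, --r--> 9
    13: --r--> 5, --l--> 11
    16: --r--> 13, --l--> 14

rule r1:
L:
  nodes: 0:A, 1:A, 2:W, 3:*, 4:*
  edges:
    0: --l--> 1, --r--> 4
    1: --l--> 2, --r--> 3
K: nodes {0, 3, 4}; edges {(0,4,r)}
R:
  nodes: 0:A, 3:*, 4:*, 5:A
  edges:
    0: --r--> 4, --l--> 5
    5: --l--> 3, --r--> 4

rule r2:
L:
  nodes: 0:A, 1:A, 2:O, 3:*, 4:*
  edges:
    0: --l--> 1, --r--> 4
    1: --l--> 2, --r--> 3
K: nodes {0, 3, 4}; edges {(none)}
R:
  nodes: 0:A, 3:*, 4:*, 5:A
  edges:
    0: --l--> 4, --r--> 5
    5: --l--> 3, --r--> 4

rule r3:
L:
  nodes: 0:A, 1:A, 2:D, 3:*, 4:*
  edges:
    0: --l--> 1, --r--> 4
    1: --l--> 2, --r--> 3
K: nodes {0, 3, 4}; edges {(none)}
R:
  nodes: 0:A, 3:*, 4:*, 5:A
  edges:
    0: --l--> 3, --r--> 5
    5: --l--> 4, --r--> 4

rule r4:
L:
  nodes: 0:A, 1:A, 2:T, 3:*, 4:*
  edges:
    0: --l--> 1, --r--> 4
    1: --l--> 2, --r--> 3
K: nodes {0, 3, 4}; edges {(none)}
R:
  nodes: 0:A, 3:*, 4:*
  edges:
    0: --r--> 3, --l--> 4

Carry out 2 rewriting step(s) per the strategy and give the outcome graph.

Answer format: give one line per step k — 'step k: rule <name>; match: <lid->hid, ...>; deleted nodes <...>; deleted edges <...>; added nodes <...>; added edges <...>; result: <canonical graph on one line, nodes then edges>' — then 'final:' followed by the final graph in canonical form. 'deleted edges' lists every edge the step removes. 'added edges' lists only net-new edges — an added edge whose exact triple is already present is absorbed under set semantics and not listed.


step 1: rule r3; match: 0->13, 1->11, 2->7, 3->9, 4->5; deleted nodes 7, 11; deleted edges (11,7,l); (11,9,r); (13,5,r); (13,11,l); added nodes 17; added edges (13,9,l); (13,17,r); (17,5,l); (17,5,r); result: nodes: 0:T, 1:D, 2:A, 4:W, 5:A, 9:D, 13:A, 14:W, 16:A, 17:A edges: (2,0,l); (2,1,r); (5,2,l); (5,4,r); (13,9,l); (13,17,r); (16,13,r); (16,14,l); (17,5,l); (17,5,r)
step 2: rule r4; match: 0->5, 1->2, 2->0, 3->1, 4->4; deleted nodes 0, 2; deleted edges (2,0,l); (2,1,r); (5,2,l); (5,4,r); added nodes (none); added edges (5,1,r); (5,4,l); result: nodes: 1:D, 4:W, 5:A, 9:D, 13:A, 14:W, 16:A, 17:A edges: (5,1,r); (5,4,l); (13,9,l); (13,17,r); (16,13,r); (16,14,l); (17,5,l); (17,5,r)
final:
nodes: 1:D, 4:W, 5:A, 9:D, 13:A, 14:W, 16:A, 17:A
edges: (5,1,r); (5,4,l); (13,9,l); (13,17,r); (16,13,r); (16,14,l); (17,5,l); (17,5,r)


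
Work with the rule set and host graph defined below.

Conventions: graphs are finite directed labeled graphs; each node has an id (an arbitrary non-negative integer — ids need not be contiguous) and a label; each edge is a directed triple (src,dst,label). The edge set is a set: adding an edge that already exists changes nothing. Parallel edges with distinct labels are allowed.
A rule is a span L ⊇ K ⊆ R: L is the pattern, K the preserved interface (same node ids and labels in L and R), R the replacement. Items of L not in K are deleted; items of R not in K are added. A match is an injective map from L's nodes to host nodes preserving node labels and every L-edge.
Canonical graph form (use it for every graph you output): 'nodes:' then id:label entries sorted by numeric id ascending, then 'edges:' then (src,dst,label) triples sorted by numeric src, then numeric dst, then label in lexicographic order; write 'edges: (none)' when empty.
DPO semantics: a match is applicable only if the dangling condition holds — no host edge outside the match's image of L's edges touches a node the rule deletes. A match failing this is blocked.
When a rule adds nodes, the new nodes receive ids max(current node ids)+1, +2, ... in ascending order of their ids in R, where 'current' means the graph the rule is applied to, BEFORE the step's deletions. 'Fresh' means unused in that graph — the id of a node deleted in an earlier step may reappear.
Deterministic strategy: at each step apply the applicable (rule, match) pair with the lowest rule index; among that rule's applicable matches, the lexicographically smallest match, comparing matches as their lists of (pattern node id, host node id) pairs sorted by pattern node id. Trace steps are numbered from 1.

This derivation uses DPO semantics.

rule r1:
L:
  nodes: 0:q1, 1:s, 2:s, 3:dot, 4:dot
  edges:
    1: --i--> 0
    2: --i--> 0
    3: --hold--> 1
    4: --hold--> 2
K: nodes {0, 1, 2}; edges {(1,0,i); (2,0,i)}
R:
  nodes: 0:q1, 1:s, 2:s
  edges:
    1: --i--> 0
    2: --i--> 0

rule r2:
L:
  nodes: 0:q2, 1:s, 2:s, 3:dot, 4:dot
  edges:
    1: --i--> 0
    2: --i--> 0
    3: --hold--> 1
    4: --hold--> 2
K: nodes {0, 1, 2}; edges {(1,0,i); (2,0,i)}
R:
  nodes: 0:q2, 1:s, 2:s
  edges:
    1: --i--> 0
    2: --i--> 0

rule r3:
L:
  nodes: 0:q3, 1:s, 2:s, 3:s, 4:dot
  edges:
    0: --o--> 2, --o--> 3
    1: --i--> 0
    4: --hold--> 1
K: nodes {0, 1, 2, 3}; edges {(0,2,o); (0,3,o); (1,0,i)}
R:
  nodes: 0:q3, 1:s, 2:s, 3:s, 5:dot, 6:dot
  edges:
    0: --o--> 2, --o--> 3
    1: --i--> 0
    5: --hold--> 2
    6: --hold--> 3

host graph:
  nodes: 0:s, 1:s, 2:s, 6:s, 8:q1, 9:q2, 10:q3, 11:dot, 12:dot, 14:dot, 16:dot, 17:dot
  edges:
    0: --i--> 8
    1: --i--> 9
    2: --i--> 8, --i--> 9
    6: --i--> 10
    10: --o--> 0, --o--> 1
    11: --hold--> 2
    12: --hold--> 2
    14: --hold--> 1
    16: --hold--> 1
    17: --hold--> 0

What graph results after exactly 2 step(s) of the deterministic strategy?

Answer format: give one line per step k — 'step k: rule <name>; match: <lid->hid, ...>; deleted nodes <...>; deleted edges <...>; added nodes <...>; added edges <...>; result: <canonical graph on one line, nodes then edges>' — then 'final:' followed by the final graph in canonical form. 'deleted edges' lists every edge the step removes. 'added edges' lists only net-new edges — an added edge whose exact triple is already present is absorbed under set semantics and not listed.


step 1: rule r1; match: 0->8, 1->0, 2->2, 3->17, 4->11; deleted nodes 11, 17; deleted edges (11,2,hold); (17,0,hold); added nodes (none); added edges (none); result: nodes: 0:s, 1:s, 2:s, 6:s, 8:q1, 9:q2, 10:q3, 12:dot, 14:dot, 16:dot edges: (0,8,i); (1,9,i); (2,8,i); (2,9,i); (6,10,i); (10,0,o); (10,1,o); (12,2,hold); (14,1,hold); (16,1,hold)
step 2: rule r2; match: 0->9, 1->1, 2->2, 3->14, 4->12; deleted nodes 12, 14; deleted edges (12,2,hold); (14,1,hold); added nodes (none); added edges (none); result: nodes: 0:s, 1:s, 2:s, 6:s, 8:q1, 9:q2, 10:q3, 16:dot edges: (0,8,i); (1,9,i); (2,8,i); (2,9,i); (6,10,i); (10,0,o); (10,1,o); (16,1,hold)
final:
nodes: 0:s, 1:s, 2:s, 6:s, 8:q1, 9:q2, 10:q3, 16:dot
edges: (0,8,i); (1,9,i); (2,8,i); (2,9,i); (6,10,i); (10,0,o); (10,1,o); (16,1,hold)


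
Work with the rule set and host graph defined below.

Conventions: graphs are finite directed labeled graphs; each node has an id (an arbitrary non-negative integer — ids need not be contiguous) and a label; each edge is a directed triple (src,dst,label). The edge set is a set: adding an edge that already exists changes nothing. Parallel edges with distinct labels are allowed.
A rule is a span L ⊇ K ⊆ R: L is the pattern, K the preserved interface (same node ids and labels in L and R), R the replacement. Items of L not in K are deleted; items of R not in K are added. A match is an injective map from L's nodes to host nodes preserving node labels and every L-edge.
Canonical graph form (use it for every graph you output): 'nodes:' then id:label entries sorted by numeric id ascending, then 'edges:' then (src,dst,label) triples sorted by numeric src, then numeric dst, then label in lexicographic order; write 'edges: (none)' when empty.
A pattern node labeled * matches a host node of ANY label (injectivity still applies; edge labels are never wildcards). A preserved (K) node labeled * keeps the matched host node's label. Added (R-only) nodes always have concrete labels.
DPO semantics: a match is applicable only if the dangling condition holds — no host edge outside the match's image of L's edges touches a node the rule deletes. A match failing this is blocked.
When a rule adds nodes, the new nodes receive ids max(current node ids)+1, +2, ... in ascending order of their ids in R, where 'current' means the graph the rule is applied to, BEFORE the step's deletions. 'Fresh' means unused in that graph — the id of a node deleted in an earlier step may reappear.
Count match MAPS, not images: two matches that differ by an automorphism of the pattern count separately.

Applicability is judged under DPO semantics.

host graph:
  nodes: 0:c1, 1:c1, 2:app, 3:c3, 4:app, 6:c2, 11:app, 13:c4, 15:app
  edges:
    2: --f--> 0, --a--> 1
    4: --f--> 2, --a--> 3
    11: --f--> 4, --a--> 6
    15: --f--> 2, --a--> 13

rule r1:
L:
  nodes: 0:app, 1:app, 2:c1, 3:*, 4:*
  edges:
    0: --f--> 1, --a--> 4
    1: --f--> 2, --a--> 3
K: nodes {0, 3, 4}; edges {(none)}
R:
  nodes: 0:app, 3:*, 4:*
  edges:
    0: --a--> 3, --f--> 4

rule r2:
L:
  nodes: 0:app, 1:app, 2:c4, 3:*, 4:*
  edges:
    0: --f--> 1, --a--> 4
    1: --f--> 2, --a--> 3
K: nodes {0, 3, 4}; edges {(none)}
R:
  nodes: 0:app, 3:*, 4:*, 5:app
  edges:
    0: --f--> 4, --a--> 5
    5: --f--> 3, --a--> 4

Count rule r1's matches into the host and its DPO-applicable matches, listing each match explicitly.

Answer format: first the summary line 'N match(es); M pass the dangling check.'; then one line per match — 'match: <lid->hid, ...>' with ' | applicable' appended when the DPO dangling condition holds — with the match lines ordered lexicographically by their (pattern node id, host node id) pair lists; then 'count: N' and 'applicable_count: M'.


2 match(es); 0 pass the dangling check.
match: 0->4, 1->2, 2->0, 3->1, 4->3
match: 0->15, 1->2, 2->0, 3->1, 4->13
count: 2
applicable_count: 0


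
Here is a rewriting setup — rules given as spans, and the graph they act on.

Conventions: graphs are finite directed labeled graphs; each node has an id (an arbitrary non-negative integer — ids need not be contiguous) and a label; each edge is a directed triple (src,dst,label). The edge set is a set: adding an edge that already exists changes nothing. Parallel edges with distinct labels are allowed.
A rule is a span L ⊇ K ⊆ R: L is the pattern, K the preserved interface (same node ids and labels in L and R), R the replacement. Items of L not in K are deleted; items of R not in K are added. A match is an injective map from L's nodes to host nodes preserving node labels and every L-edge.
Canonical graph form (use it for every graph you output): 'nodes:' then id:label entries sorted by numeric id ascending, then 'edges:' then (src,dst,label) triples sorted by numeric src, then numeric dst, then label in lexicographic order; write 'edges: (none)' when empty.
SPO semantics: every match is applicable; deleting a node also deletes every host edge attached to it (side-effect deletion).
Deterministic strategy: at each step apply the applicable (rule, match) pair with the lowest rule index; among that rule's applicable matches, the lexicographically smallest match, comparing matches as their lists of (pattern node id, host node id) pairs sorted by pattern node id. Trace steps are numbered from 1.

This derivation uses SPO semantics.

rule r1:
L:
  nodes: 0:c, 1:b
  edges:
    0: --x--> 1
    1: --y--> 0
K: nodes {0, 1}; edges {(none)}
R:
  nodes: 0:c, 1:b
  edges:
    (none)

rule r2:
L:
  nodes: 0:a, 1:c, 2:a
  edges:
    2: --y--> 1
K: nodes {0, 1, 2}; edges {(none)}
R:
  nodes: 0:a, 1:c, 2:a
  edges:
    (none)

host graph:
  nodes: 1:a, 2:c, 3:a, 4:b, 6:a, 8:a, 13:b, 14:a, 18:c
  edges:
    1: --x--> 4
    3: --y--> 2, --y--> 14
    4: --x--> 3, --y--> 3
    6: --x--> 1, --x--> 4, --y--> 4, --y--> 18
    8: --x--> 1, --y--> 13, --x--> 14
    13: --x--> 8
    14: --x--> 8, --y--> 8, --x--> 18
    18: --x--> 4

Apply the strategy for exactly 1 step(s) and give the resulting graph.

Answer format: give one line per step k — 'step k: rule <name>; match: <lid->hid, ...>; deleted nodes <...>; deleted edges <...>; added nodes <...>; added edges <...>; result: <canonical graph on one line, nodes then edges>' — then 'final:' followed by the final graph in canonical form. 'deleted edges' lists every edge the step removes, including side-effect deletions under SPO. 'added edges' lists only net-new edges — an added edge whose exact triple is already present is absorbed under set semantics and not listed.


step 1: rule r2; match: 0->1, 1->2, 2->3; deleted nodes (none); deleted edges (3,2,y); added nodes (none); added edges (none); result: nodes: 1:a, 2:c, 3:a, 4:b, 6:a, 8:a, 13:b, 14:a, 18:c edges: (1,4,x); (3,14,y); (4,3,x); (4,3,y); (6,1,x); (6,4,x); (6,4,y); (6,18,y); (8,1,x); (8,13,y); (8,14,x); (13,8,x); (14,8,x); (14,8,y); (14,18,x); (18,4,x)
final:
nodes: 1:a, 2:c, 3:a, 4:b, 6:a, 8:a, 13:b, 14:a, 18:c
edges: (1,4,x); (3,14,y); (4,3,x); (4,3,y); (6,1,x); (6,4,x); (6,4,y); (6,18,y); (8,1,x); (8,13,y); (8,14,x); (13,8,x); (14,8,x); (14,8,y); (14,18,x); (18,4,x)


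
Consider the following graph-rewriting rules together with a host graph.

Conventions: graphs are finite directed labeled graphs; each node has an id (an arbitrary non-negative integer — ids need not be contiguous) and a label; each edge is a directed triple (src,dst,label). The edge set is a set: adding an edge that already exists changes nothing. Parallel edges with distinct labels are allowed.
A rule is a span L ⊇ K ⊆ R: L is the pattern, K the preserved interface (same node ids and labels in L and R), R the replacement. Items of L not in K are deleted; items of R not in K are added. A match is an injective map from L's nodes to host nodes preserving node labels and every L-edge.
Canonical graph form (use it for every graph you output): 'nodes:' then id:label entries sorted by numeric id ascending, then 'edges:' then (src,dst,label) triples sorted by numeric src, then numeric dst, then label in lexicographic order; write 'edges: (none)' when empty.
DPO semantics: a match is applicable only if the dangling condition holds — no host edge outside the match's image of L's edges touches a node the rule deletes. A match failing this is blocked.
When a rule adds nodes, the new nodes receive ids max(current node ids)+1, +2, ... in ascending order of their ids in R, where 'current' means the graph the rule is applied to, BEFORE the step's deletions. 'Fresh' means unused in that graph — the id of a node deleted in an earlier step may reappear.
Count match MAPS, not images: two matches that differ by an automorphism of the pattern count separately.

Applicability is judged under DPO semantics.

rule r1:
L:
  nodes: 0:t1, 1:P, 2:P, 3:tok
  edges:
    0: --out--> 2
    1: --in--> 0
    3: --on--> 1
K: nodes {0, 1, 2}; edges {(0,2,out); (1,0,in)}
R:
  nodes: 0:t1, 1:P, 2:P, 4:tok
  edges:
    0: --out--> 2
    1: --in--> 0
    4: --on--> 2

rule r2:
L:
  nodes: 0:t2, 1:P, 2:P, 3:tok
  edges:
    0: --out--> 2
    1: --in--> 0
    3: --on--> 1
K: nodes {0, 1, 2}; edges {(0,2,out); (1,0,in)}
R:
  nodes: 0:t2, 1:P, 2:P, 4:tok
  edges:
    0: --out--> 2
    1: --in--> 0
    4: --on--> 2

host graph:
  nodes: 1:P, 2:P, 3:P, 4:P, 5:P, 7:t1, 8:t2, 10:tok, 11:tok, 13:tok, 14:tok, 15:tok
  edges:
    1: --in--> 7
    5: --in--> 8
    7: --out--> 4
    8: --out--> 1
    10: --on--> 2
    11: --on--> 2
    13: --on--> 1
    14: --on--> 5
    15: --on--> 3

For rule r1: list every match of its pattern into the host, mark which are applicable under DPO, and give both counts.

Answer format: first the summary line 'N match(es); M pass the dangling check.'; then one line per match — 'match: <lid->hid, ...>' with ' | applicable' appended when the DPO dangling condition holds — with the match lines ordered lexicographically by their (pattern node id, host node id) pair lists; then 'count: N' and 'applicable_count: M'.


1 match(es); 1 pass the dangling check.
match: 0->7, 1->1, 2->4, 3->13 | applicable
count: 1
applicable_count: 1


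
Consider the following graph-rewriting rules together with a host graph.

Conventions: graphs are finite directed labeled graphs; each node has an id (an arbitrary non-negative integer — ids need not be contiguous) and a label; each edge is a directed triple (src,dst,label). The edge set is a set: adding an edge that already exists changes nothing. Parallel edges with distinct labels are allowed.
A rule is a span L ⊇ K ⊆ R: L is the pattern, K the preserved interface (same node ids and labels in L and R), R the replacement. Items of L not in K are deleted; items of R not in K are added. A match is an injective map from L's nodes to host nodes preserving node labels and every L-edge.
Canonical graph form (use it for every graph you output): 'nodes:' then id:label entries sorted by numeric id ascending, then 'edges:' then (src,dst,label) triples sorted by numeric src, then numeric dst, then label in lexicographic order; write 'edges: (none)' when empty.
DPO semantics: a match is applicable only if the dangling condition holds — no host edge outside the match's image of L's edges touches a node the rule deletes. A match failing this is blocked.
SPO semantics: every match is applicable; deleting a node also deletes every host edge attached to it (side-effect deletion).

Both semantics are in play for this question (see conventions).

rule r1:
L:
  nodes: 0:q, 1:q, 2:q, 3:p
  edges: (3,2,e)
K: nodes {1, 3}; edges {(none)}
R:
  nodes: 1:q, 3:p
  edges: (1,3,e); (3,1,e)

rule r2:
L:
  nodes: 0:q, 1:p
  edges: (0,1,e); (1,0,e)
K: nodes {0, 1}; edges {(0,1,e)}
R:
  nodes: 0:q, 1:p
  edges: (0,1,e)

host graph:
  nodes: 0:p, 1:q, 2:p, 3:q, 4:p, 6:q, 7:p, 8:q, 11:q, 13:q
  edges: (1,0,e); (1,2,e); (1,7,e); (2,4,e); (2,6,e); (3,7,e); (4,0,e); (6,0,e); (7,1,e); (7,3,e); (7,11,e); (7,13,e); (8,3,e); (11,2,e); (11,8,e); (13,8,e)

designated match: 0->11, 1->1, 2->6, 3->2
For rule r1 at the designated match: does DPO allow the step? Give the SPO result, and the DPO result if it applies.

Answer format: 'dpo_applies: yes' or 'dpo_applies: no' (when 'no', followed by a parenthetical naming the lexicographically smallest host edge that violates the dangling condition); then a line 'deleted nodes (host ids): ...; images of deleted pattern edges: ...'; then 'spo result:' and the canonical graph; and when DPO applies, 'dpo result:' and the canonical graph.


dpo_applies: no
(the rule deletes node 6, which keeps host edge (6,0,e) outside the match image — the dangling condition fails, DPO blocks; SPO proceeds and side-deletes such edges)
deleted nodes (host ids): 6, 11; images of deleted pattern edges: (2,6,e)
spo result:
nodes: 0:p, 1:q, 2:p, 3:q, 4:p, 7:p, 8:q, 13:q
edges: (1,0,e); (1,2,e); (1,7,e); (2,1,e); (2,4,e); (3,7,e); (4,0,e); (7,1,e); (7,3,e); (7,13,e); (8,3,e); (13,8,e)


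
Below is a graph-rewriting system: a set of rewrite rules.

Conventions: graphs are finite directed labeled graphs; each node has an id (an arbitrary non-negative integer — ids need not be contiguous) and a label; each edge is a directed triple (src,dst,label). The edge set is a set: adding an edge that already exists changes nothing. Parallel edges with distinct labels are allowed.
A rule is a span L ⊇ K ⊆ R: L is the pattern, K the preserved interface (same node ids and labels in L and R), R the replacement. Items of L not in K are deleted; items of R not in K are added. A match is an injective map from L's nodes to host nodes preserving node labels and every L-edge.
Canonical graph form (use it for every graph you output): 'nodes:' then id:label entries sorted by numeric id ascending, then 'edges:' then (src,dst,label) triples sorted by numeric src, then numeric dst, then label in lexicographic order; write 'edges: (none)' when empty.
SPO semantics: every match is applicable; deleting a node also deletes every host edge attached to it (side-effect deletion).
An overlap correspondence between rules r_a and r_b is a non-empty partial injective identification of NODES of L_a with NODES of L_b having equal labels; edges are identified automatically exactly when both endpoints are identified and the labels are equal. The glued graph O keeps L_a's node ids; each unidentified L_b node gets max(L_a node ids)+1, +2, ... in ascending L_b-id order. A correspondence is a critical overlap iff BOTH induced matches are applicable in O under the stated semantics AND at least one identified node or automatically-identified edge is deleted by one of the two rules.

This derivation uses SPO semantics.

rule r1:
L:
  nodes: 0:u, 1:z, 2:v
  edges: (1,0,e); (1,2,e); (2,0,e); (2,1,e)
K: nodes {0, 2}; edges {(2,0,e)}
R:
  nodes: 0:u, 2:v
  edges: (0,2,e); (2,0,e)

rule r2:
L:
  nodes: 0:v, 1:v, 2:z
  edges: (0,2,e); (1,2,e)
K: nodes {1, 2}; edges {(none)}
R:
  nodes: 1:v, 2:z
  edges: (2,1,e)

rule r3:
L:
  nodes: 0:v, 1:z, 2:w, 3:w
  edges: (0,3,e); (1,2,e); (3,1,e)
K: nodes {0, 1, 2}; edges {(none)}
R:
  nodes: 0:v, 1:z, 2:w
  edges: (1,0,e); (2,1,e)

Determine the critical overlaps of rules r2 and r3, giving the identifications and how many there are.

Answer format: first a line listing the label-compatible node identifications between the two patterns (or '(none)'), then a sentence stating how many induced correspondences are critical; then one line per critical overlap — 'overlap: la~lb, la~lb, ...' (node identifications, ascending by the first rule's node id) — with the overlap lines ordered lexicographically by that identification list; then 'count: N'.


label-compatible node identifications between L(r2) and L(r3): 0~0, 1~0, 2~1
2 of the induced correspondences are critical overlaps of r2 and r3.
overlap: 0~0
overlap: 0~0, 2~1
count: 2


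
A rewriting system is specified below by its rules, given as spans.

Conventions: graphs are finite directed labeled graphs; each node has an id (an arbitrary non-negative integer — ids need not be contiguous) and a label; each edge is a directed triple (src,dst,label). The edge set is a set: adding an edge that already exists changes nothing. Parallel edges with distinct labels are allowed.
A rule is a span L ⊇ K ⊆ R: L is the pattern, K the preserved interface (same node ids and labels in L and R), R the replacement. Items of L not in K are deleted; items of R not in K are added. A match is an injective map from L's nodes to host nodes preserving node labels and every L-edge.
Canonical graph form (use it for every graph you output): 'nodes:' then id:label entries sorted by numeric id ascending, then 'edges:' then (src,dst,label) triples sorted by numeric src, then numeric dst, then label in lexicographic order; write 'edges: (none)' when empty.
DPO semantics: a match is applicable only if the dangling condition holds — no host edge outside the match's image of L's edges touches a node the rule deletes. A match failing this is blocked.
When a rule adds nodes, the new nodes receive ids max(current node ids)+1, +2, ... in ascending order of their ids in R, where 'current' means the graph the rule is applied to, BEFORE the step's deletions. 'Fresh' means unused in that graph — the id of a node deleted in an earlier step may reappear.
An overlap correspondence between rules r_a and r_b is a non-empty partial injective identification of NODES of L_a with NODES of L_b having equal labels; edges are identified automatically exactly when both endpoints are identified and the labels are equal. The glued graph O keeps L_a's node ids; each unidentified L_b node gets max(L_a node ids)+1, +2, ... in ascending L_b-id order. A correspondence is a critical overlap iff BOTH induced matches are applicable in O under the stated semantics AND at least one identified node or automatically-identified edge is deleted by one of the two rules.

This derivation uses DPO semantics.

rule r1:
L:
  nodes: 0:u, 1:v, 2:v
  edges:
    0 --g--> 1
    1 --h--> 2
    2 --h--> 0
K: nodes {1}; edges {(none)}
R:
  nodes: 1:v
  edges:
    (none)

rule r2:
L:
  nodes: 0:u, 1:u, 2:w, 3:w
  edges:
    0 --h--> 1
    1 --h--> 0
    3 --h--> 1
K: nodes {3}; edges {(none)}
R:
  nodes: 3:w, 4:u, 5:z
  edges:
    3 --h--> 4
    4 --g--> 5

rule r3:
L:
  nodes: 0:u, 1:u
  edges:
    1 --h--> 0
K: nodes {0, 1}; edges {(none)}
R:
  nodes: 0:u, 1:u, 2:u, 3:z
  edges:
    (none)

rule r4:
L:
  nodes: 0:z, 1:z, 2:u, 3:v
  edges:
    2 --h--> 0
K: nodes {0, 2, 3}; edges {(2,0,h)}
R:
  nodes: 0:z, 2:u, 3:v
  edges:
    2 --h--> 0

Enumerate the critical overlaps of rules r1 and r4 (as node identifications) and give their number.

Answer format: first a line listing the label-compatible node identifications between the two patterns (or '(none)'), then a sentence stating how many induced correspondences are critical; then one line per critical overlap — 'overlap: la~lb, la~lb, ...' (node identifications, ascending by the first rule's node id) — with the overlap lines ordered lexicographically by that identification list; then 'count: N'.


label-compatible node identifications between L(r1) and L(r4): 0~2, 1~3, 2~3
1 of the induced correspondences is a critical overlap of r1 and r4.
overlap: 2~3
count: 1


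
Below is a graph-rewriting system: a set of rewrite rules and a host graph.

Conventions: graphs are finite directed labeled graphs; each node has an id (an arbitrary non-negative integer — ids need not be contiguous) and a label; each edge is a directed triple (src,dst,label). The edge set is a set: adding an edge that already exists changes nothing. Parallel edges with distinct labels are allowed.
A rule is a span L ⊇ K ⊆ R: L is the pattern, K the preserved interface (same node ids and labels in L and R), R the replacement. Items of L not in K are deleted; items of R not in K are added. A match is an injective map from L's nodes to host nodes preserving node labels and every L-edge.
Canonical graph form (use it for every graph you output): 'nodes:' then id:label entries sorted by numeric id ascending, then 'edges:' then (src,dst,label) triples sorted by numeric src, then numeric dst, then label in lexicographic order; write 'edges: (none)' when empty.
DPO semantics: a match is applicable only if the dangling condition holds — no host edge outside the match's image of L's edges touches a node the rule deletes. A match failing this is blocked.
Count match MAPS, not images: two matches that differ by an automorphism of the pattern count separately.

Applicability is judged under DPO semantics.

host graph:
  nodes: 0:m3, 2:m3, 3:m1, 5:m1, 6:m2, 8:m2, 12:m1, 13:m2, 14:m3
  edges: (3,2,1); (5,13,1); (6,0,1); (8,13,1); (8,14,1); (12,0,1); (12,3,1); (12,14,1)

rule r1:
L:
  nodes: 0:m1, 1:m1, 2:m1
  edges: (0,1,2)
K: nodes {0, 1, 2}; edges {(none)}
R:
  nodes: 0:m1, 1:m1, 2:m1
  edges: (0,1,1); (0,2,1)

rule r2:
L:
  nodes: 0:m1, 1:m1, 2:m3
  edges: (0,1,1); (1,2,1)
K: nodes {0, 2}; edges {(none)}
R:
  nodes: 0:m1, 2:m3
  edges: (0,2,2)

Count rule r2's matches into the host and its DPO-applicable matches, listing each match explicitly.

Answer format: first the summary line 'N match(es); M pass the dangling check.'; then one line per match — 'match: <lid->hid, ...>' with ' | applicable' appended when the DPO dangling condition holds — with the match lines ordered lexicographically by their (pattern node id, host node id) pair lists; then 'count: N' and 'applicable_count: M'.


1 match(es); 1 pass the dangling check.
match: 0->12, 1->3, 2->2 | applicable
count: 1
applicable_count: 1


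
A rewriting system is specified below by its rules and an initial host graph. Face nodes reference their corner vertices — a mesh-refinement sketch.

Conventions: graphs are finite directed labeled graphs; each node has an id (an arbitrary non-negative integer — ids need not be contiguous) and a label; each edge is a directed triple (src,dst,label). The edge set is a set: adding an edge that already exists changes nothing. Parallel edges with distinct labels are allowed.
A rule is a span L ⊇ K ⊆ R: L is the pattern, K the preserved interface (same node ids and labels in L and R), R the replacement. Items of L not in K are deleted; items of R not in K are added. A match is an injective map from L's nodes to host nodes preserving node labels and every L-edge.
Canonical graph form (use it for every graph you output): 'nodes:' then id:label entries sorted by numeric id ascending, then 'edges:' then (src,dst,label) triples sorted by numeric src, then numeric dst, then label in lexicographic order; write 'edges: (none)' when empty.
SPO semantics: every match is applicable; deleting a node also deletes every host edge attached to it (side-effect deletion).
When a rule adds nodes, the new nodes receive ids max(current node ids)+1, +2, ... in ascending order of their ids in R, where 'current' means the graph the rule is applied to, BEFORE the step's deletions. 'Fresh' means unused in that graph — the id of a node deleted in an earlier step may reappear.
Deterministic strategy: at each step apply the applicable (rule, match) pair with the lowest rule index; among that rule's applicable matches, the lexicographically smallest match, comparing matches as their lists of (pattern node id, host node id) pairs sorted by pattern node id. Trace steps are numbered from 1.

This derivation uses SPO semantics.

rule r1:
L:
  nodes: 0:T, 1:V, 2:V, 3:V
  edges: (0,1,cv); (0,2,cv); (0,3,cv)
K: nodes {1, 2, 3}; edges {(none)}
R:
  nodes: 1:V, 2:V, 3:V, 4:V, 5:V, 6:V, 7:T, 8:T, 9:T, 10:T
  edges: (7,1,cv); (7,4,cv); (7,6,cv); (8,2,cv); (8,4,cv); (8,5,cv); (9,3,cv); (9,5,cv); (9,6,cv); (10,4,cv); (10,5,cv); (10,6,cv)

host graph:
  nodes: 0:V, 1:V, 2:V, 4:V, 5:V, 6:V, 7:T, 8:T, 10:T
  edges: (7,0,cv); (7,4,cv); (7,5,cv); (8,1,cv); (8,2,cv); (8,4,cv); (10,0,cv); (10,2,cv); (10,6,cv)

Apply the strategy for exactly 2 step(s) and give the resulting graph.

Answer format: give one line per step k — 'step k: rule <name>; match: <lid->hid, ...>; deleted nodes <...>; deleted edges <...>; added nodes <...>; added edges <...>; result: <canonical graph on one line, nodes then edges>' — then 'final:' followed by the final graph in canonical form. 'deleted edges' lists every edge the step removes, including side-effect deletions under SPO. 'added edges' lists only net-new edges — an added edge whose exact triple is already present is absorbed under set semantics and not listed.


step 1: rule r1; match: 0->7, 1->0, 2->4, 3->5; deleted nodes 7; deleted edges (7,0,cv); (7,4,cv); (7,5,cv); added nodes 11, 12, 13, 14, 15, 16, 17; added edges (14,0,cv); (14,11,cv); (14,13,cv); (15,4,cv); (15,11,cv); (15,12,cv); (16,5,cv); (16,12,cv); (16,13,cv); (17,11,cv); (17,12,cv); (17,13,cv); result: nodes: 0:V, 1:V, 2:V, 4:V, 5:V, 6:V, 8:T, 10:T, 11:V, 12:V, 13:V, 14:T, 15:T, 16:T, 17:T edges: (8,1,cv); (8,2,cv); (8,4,cv); (10,0,cv); (10,2,cv); (10,6,cv); (14,0,cv); (14,11,cv); (14,13,cv); (15,4,cv); (15,11,cv); (15,12,cv); (16,5,cv); (16,12,cv); (16,13,cv); (17,11,cv); (17,12,cv); (17,13,cv)
step 2: rule r1; match: 0->8, 1->1, 2->2, 3->4; deleted nodes 8; deleted edges (8,1,cv); (8,2,cv); (8,4,cv); added nodes 18, 19, 20, 21, 22, 23, 24; added edges (21,1,cv); (21,18,cv); (21,20,cv); (22,2,cv); (22,18,cv); (22,19,cv); (23,4,cv); (23,19,cv); (23,20,cv); (24,18,cv); (24,19,cv); (24,20,cv); result: nodes: 0:V, 1:V, 2:V, 4:V, 5:V, 6:V, 10:T, 11:V, 12:V, 13:V, 14:T, 15:T, 16:T, 17:T, 18:V, 19:V, 20:V, 21:T, 22:T, 23:T, 24:T edges: (10,0,cv); (10,2,cv); (10,6,cv); (14,0,cv); (14,11,cv); (14,13,cv); (15,4,cv); (15,11,cv); (15,12,cv); (16,5,cv); (16,12,cv); (16,13,cv); (17,11,cv); (17,12,cv); (17,13,cv); (21,1,cv); (21,18,cv); (21,20,cv); (22,2,cv); (22,18,cv); (22,19,cv); (23,4,cv); (23,19,cv); (23,20,cv); (24,18,cv); (24,19,cv); (24,20,cv)
final:
nodes: 0:V, 1:V, 2:V, 4:V, 5:V, 6:V, 10:T, 11:V, 12:V, 13:V, 14:T, 15:T, 16:T, 17:T, 18:V, 19:V, 20:V, 21:T, 22:T, 23:T, 24:T
edges: (10,0,cv); (10,2,cv); (10,6,cv); (14,0,cv); (14,11,cv); (14,13,cv); (15,4,cv); (15,11,cv); (15,12,cv); (16,5,cv); (16,12,cv); (16,13,cv); (17,11,cv); (17,12,cv); (17,13,cv); (21,1,cv); (21,18,cv); (21,20,cv); (22,2,cv); (22,18,cv); (22,19,cv); (23,4,cv); (23,19,cv); (23,20,cv); (24,18,cv); (24,19,cv); (24,20,cv)
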